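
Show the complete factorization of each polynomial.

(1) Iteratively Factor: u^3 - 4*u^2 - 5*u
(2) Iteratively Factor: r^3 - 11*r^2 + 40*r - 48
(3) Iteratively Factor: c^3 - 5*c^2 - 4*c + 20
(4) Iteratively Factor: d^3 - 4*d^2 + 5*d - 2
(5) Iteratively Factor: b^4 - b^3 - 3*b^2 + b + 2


(1) = (u + 1)*(u^2 - 5*u) = u*(u + 1)*(u - 5)
(2) = (r - 4)*(r^2 - 7*r + 12) = (r - 4)^2*(r - 3)
(3) = (c - 2)*(c^2 - 3*c - 10) = (c - 2)*(c + 2)*(c - 5)
(4) = (d - 1)*(d^2 - 3*d + 2) = (d - 1)^2*(d - 2)
(5) = (b - 2)*(b^3 + b^2 - b - 1) = (b - 2)*(b + 1)*(b^2 - 1) = (b - 2)*(b - 1)*(b + 1)*(b + 1)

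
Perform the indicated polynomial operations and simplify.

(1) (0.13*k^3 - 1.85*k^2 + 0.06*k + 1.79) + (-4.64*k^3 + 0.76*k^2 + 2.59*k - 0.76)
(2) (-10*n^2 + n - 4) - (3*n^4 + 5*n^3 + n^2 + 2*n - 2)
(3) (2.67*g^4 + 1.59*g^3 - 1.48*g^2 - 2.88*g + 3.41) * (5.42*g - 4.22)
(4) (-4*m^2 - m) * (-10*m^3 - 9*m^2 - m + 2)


(1) = -4.51*k^3 - 1.09*k^2 + 2.65*k + 1.03
(2) = -3*n^4 - 5*n^3 - 11*n^2 - n - 2
(3) = 14.4714*g^5 - 2.6496*g^4 - 14.7314*g^3 - 9.364*g^2 + 30.6358*g - 14.3902
(4) = 40*m^5 + 46*m^4 + 13*m^3 - 7*m^2 - 2*m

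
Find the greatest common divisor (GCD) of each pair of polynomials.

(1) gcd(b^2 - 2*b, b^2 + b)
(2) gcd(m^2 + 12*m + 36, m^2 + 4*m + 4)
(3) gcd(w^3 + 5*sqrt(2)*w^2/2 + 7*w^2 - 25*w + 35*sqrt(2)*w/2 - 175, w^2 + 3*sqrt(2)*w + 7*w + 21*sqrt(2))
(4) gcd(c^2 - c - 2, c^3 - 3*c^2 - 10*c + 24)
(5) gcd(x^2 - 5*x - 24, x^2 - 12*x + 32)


(1) = b
(2) = gcd((m + 6)^2, (m + 2)^2) = 1
(3) = w + 7
(4) = gcd((c - 2)*(c + 1), (c - 4)*(c - 2)*(c + 3)) = c - 2
(5) = gcd((x - 8)*(x + 3), (x - 8)*(x - 4)) = x - 8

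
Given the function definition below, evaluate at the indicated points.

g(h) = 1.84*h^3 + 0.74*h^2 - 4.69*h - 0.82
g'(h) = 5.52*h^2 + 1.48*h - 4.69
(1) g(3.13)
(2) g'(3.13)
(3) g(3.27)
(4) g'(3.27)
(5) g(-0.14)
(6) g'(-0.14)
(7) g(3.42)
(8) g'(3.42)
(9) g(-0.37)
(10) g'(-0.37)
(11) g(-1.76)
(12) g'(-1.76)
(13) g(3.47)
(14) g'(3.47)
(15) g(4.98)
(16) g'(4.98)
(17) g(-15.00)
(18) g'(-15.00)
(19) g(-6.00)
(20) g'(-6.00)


(1) = 48.17
(2) = 54.02
(3) = 56.09
(4) = 59.17
(5) = -0.15
(6) = -4.79
(7) = 65.40
(8) = 64.94
(9) = 0.92
(10) = -4.48
(11) = -0.30
(12) = 9.80
(13) = 68.69
(14) = 66.91
(15) = 221.43
(16) = 139.58
(17) = -5973.97
(18) = 1215.11
(19) = -343.48
(20) = 185.15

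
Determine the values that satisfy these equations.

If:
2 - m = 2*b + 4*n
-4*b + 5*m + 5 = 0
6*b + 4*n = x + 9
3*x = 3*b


Then:
b = 30/11
m = 13/11
n = -51/44
x = 30/11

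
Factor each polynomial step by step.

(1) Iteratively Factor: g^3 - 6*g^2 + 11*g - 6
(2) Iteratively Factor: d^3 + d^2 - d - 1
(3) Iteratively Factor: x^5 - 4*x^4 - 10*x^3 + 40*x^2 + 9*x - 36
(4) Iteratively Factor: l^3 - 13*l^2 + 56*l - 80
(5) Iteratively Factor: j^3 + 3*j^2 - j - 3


(1) = (g - 2)*(g^2 - 4*g + 3) = (g - 2)*(g - 1)*(g - 3)
(2) = (d - 1)*(d^2 + 2*d + 1) = (d - 1)*(d + 1)*(d + 1)
(3) = (x + 3)*(x^4 - 7*x^3 + 11*x^2 + 7*x - 12) = (x + 1)*(x + 3)*(x^3 - 8*x^2 + 19*x - 12) = (x - 3)*(x + 1)*(x + 3)*(x^2 - 5*x + 4) = (x - 4)*(x - 3)*(x + 1)*(x + 3)*(x - 1)
(4) = (l - 4)*(l^2 - 9*l + 20) = (l - 5)*(l - 4)*(l - 4)
(5) = (j + 1)*(j^2 + 2*j - 3) = (j - 1)*(j + 1)*(j + 3)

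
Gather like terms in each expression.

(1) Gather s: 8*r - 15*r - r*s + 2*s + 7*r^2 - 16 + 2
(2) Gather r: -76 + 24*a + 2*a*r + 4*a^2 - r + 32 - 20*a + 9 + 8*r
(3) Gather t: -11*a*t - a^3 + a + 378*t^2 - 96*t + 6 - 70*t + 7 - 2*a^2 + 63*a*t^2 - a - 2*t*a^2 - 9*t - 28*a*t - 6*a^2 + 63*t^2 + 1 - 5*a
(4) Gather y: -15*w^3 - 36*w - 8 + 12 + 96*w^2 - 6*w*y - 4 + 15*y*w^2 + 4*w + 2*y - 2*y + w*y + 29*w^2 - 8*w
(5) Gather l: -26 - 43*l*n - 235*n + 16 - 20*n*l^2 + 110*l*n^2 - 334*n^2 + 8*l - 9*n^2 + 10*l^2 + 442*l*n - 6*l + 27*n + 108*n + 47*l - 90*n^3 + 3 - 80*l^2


(1) = 7*r^2 - 7*r + s*(2 - r) - 14
(2) = 4*a^2 + 4*a + r*(2*a + 7) - 35
(3) = -a^3 - 8*a^2 - 5*a + t^2*(63*a + 441) + t*(-2*a^2 - 39*a - 175) + 14
(4) = -15*w^3 + 125*w^2 - 40*w + y*(15*w^2 - 5*w)
(5) = l^2*(-20*n - 70) + l*(110*n^2 + 399*n + 49) - 90*n^3 - 343*n^2 - 100*n - 7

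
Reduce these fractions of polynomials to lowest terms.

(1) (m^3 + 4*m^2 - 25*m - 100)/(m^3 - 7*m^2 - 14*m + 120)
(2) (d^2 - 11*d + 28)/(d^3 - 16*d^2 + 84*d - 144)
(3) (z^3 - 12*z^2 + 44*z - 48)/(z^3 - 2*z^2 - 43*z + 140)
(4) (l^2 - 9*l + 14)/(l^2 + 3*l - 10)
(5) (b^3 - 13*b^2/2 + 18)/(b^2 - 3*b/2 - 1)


(1) = (m + 5)/(m - 6)
(2) = (d - 7)/(d^2 - 12*d + 36)
(3) = (z^2 - 8*z + 12)/(z^2 + 2*z - 35)
(4) = (l - 7)/(l + 5)
(5) = (2*b^2 - 9*b - 18)/(2*b + 1)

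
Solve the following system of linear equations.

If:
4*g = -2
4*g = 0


Then:
No Solution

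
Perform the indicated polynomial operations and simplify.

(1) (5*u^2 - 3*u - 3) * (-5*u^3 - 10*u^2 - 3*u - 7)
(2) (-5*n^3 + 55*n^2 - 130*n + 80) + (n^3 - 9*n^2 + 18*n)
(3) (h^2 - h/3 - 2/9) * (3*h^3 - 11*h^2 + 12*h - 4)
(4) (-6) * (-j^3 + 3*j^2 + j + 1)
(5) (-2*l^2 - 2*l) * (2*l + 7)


(1) = -25*u^5 - 35*u^4 + 30*u^3 + 4*u^2 + 30*u + 21
(2) = -4*n^3 + 46*n^2 - 112*n + 80
(3) = 3*h^5 - 12*h^4 + 15*h^3 - 50*h^2/9 - 4*h/3 + 8/9
(4) = 6*j^3 - 18*j^2 - 6*j - 6
(5) = -4*l^3 - 18*l^2 - 14*l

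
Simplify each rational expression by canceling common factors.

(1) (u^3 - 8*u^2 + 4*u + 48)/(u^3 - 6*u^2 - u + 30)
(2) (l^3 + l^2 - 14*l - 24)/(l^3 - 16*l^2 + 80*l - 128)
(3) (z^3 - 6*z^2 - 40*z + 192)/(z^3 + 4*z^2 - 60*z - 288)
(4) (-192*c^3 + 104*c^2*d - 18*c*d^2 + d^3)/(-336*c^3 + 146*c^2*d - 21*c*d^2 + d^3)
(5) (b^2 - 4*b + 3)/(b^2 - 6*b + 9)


(1) = (u^2 - 10*u + 24)/(u^2 - 8*u + 15)
(2) = (l^2 + 5*l + 6)/(l^2 - 12*l + 32)
(3) = (z - 4)/(z + 6)
(4) = (4*c - d)/(7*c - d)
(5) = (b - 1)/(b - 3)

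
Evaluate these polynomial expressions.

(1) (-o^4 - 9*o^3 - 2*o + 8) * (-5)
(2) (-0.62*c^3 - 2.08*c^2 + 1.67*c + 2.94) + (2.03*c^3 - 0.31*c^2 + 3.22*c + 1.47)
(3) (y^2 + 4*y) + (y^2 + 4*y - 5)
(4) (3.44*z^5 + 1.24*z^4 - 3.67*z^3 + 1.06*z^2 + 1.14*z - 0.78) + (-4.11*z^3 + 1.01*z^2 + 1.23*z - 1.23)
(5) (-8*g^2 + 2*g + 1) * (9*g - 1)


(1) = 5*o^4 + 45*o^3 + 10*o - 40
(2) = 1.41*c^3 - 2.39*c^2 + 4.89*c + 4.41
(3) = 2*y^2 + 8*y - 5
(4) = 3.44*z^5 + 1.24*z^4 - 7.78*z^3 + 2.07*z^2 + 2.37*z - 2.01
(5) = -72*g^3 + 26*g^2 + 7*g - 1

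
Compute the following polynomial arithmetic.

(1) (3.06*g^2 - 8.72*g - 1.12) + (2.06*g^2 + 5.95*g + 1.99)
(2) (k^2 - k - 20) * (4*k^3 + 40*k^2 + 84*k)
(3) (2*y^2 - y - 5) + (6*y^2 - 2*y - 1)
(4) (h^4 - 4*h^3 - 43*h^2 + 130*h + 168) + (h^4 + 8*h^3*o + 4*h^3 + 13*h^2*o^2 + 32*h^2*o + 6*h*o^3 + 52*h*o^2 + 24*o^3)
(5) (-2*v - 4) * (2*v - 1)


(1) = 5.12*g^2 - 2.77*g + 0.87
(2) = 4*k^5 + 36*k^4 - 36*k^3 - 884*k^2 - 1680*k
(3) = 8*y^2 - 3*y - 6
(4) = 2*h^4 + 8*h^3*o + 13*h^2*o^2 + 32*h^2*o - 43*h^2 + 6*h*o^3 + 52*h*o^2 + 130*h + 24*o^3 + 168
(5) = -4*v^2 - 6*v + 4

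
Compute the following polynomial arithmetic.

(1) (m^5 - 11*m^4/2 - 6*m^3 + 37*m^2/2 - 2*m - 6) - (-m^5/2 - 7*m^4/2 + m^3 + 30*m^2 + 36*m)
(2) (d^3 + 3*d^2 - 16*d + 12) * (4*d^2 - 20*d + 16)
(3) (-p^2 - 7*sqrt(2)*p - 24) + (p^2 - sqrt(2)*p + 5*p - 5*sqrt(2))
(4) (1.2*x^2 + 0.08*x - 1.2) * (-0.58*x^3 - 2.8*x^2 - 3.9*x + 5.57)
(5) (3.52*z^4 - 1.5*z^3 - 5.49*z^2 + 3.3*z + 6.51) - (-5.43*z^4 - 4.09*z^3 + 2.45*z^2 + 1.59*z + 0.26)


(1) = 3*m^5/2 - 2*m^4 - 7*m^3 - 23*m^2/2 - 38*m - 6
(2) = 4*d^5 - 8*d^4 - 108*d^3 + 416*d^2 - 496*d + 192
(3) = -8*sqrt(2)*p + 5*p - 24 - 5*sqrt(2)
(4) = -0.696*x^5 - 3.4064*x^4 - 4.208*x^3 + 9.732*x^2 + 5.1256*x - 6.684
(5) = 8.95*z^4 + 2.59*z^3 - 7.94*z^2 + 1.71*z + 6.25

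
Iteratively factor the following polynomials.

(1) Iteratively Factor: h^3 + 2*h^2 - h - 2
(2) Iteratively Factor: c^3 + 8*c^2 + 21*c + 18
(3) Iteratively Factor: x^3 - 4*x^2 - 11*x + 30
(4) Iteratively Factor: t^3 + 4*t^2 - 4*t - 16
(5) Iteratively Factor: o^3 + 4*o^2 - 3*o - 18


(1) = (h + 2)*(h^2 - 1) = (h - 1)*(h + 2)*(h + 1)
(2) = (c + 2)*(c^2 + 6*c + 9) = (c + 2)*(c + 3)*(c + 3)
(3) = (x - 5)*(x^2 + x - 6) = (x - 5)*(x + 3)*(x - 2)
(4) = (t + 4)*(t^2 - 4) = (t + 2)*(t + 4)*(t - 2)
(5) = (o + 3)*(o^2 + o - 6) = (o + 3)^2*(o - 2)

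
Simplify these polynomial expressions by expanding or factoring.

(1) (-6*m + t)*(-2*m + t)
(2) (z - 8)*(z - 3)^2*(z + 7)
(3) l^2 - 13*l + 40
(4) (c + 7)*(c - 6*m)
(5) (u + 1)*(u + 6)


(1) = 12*m^2 - 8*m*t + t^2
(2) = z^4 - 7*z^3 - 41*z^2 + 327*z - 504
(3) = (l - 8)*(l - 5)
(4) = c^2 - 6*c*m + 7*c - 42*m
(5) = u^2 + 7*u + 6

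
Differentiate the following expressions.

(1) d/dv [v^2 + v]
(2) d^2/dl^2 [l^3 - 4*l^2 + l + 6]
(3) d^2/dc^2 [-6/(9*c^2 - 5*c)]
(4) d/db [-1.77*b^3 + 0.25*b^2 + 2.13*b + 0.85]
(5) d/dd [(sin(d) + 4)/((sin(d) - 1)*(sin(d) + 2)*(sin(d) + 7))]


(1) = 2*v + 1
(2) = 6*l - 8
(3) = 12*(9*c*(9*c - 5) - (18*c - 5)^2)/(c^3*(9*c - 5)^3)
(4) = -5.31*b^2 + 0.5*b + 2.13
(5) = -2*(sin(d)^3 + 10*sin(d)^2 + 32*sin(d) + 17)*cos(d)/((sin(d) - 1)^2*(sin(d) + 2)^2*(sin(d) + 7)^2)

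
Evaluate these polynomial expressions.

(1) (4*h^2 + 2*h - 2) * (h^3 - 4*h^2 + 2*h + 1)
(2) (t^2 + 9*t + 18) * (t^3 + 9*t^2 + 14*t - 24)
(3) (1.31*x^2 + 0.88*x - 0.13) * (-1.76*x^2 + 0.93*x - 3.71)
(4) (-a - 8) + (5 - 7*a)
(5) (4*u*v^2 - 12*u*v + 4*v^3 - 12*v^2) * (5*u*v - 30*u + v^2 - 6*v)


(1) = 4*h^5 - 14*h^4 - 2*h^3 + 16*h^2 - 2*h - 2
(2) = t^5 + 18*t^4 + 113*t^3 + 264*t^2 + 36*t - 432
(3) = -2.3056*x^4 - 0.3305*x^3 - 3.8129*x^2 - 3.3857*x + 0.4823
(4) = -8*a - 3
(5) = 20*u^2*v^3 - 180*u^2*v^2 + 360*u^2*v + 24*u*v^4 - 216*u*v^3 + 432*u*v^2 + 4*v^5 - 36*v^4 + 72*v^3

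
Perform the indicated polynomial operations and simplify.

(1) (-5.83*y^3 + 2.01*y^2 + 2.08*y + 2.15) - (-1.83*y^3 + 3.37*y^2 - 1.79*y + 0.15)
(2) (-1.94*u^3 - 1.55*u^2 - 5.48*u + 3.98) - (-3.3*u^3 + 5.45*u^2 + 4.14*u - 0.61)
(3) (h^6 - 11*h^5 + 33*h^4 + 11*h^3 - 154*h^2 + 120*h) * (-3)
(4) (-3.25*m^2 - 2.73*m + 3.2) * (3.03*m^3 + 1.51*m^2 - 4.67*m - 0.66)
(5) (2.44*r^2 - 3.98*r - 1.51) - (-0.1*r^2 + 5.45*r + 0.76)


(1) = -4.0*y^3 - 1.36*y^2 + 3.87*y + 2.0
(2) = 1.36*u^3 - 7.0*u^2 - 9.62*u + 4.59
(3) = -3*h^6 + 33*h^5 - 99*h^4 - 33*h^3 + 462*h^2 - 360*h
(4) = -9.8475*m^5 - 13.1794*m^4 + 20.7512*m^3 + 19.7261*m^2 - 13.1422*m - 2.112
(5) = 2.54*r^2 - 9.43*r - 2.27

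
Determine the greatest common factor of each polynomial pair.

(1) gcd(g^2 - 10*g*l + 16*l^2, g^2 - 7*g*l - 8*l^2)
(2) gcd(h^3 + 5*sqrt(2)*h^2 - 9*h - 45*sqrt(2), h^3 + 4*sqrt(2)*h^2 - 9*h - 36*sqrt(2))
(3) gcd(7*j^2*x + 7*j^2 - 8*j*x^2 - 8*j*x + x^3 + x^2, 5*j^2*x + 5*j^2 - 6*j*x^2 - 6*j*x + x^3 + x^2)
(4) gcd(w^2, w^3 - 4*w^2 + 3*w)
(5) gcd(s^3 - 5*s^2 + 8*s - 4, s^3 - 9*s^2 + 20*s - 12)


(1) = g - 8*l
(2) = h^2 - 9
(3) = -j*x - j + x^2 + x
(4) = gcd(w^2, w*(w - 3)*(w - 1)) = w
(5) = gcd((s - 2)^2*(s - 1), (s - 6)*(s - 2)*(s - 1)) = s^2 - 3*s + 2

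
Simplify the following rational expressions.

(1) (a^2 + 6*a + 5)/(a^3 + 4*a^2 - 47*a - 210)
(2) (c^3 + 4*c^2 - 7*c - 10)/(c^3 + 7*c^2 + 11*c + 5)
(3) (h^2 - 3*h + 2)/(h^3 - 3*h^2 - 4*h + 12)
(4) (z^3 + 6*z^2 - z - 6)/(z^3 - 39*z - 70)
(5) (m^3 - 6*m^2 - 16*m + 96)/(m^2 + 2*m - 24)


(1) = (a + 1)/(a^2 - a - 42)
(2) = (c - 2)/(c + 1)
(3) = (h - 1)/(h^2 - h - 6)
(4) = (z^3 + 6*z^2 - z - 6)/(z^3 - 39*z - 70)
(5) = (m^2 - 2*m - 24)/(m + 6)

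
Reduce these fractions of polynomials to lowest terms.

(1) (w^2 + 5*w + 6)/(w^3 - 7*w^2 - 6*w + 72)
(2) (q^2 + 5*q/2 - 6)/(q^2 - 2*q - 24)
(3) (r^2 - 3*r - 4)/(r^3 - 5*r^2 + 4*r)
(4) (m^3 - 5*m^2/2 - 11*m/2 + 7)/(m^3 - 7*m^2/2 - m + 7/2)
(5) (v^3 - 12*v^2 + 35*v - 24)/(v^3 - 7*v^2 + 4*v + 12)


(1) = (w + 2)/(w^2 - 10*w + 24)
(2) = (2*q - 3)/(2*q - 12)
(3) = (r + 1)/(r^2 - r)
(4) = (m + 2)/(m + 1)
(5) = (v^3 - 12*v^2 + 35*v - 24)/(v^3 - 7*v^2 + 4*v + 12)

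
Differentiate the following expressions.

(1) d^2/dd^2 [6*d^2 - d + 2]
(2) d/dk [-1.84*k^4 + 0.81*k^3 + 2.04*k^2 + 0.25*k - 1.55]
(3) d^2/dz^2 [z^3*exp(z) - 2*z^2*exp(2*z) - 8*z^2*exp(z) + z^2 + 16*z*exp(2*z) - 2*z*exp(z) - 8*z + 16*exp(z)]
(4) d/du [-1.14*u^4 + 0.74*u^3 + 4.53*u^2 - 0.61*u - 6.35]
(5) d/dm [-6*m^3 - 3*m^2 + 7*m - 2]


(1) = 12
(2) = -7.36*k^3 + 2.43*k^2 + 4.08*k + 0.25
(3) = z^3*exp(z) - 8*z^2*exp(2*z) - 2*z^2*exp(z) + 48*z*exp(2*z) - 28*z*exp(z) + 60*exp(2*z) - 4*exp(z) + 2
(4) = -4.56*u^3 + 2.22*u^2 + 9.06*u - 0.61
(5) = -18*m^2 - 6*m + 7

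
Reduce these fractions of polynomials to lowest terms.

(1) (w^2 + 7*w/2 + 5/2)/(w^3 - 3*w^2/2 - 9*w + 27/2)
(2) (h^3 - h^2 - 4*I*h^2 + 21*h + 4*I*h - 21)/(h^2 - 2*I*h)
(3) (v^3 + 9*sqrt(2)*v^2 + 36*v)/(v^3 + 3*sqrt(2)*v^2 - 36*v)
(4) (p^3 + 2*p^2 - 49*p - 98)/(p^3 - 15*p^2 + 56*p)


(1) = (2*w^2 + 7*w + 5)/(2*w^3 - 3*w^2 - 18*w + 27)
(2) = (h^3 + h^2*(-1 - 4*I) + h*(21 + 4*I) - 21)/(h^2 - 2*I*h)
(3) = (v + 3*sqrt(2))/(v - 3*sqrt(2))
(4) = (p^2 + 9*p + 14)/(p^2 - 8*p)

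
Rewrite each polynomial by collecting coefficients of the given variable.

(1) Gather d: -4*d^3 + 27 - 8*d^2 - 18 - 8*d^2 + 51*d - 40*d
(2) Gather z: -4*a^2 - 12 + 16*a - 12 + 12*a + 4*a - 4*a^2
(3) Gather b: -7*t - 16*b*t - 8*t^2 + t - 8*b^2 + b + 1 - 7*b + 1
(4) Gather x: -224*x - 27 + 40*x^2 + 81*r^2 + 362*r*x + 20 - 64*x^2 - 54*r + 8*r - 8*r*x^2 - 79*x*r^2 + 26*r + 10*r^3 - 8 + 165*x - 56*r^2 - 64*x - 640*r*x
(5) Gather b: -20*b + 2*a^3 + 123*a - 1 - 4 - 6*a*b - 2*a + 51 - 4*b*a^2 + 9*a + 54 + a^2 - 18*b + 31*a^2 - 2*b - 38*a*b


(1) = -4*d^3 - 16*d^2 + 11*d + 9
(2) = -8*a^2 + 32*a - 24
(3) = -8*b^2 + b*(-16*t - 6) - 8*t^2 - 6*t + 2
(4) = 10*r^3 + 25*r^2 - 20*r + x^2*(-8*r - 24) + x*(-79*r^2 - 278*r - 123) - 15
(5) = 2*a^3 + 32*a^2 + 130*a + b*(-4*a^2 - 44*a - 40) + 100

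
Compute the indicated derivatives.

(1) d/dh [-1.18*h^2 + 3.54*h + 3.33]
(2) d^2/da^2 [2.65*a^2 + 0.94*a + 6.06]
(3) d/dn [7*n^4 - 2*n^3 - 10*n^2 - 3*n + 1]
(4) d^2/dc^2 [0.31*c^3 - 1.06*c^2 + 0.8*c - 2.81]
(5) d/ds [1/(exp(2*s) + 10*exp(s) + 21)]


(1) = 3.54 - 2.36*h
(2) = 5.30000000000000
(3) = 28*n^3 - 6*n^2 - 20*n - 3
(4) = 1.86*c - 2.12
(5) = 2*(-exp(s) - 5)*exp(s)/(exp(2*s) + 10*exp(s) + 21)^2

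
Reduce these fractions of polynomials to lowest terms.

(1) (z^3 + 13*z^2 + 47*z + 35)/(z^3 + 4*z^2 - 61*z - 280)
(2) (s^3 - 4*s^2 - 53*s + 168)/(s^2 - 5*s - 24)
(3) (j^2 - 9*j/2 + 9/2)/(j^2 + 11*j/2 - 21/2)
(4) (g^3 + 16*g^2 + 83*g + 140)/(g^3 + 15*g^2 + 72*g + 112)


(1) = (z + 1)/(z - 8)
(2) = (s^2 + 4*s - 21)/(s + 3)
(3) = (j - 3)/(j + 7)
(4) = (g + 5)/(g + 4)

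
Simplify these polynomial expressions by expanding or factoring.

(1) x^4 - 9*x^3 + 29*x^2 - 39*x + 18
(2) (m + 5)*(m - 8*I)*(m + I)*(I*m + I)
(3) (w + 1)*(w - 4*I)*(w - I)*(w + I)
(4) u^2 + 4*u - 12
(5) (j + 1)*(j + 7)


(1) = (x - 3)^2*(x - 2)*(x - 1)
(2) = I*m^4 + 7*m^3 + 6*I*m^3 + 42*m^2 + 13*I*m^2 + 35*m + 48*I*m + 40*I
(3) = w^4 + w^3 - 4*I*w^3 + w^2 - 4*I*w^2 + w - 4*I*w - 4*I
(4) = (u - 2)*(u + 6)
(5) = j^2 + 8*j + 7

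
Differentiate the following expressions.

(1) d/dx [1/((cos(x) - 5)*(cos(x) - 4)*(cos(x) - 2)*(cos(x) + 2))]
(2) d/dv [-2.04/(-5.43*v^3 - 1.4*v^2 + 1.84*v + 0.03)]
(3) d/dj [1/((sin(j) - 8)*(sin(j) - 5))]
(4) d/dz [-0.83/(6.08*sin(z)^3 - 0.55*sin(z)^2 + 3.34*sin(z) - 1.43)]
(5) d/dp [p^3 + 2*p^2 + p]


(1) = (4*cos(x)^3 - 27*cos(x)^2 + 32*cos(x) + 36)*sin(x)/((cos(x) - 5)^2*(cos(x) - 4)^2*(cos(x) - 2)^2*(cos(x) + 2)^2)
(2) = (-33.2316*v^2 - 5.712*v + 3.7536)/(5.43*v^3 + 1.4*v^2 - 1.84*v - 0.03)^2
(3) = (13 - 2*sin(j))*cos(j)/((sin(j) - 8)^2*(sin(j) - 5)^2)
(4) = (15.1392*sin(z)^2 - 0.913*sin(z) + 2.7722)*cos(z)/(6.08*sin(z)^3 - 0.55*sin(z)^2 + 3.34*sin(z) - 1.43)^2
(5) = 3*p^2 + 4*p + 1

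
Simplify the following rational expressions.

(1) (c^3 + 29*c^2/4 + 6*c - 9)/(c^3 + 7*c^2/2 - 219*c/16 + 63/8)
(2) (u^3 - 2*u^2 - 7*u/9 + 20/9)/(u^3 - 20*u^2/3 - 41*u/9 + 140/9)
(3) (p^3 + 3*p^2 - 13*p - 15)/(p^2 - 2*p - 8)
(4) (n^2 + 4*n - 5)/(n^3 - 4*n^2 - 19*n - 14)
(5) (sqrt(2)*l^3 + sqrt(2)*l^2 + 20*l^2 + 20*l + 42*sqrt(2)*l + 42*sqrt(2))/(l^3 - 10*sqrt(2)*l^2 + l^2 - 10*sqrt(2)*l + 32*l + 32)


(1) = (4*c + 8)/(4*c - 7)
(2) = (3*u^2 - 2*u - 5)/(3*u^2 - 16*u - 35)
(3) = (p^3 + 3*p^2 - 13*p - 15)/(p^2 - 2*p - 8)
(4) = (n^2 + 4*n - 5)/(n^3 - 4*n^2 - 19*n - 14)
(5) = (sqrt(2)*l^2 + 20*l + 42*sqrt(2))/(l^2 - 10*sqrt(2)*l + 32)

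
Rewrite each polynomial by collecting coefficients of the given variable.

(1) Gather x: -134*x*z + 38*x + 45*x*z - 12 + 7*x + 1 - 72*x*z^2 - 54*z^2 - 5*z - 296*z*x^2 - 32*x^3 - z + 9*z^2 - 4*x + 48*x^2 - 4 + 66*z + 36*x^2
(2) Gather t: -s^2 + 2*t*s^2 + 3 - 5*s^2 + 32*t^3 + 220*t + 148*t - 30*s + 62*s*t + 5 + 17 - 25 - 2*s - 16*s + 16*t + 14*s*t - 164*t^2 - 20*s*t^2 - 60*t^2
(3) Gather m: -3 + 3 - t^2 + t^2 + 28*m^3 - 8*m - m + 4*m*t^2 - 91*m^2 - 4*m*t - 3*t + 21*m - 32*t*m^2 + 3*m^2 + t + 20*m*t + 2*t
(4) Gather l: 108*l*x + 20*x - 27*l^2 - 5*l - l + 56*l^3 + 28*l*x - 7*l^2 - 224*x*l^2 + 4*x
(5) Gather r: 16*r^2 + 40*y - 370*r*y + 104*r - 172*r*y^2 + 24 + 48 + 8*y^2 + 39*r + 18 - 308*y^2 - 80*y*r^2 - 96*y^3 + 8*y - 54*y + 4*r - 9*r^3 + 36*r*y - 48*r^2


(1) = -32*x^3 + x^2*(84 - 296*z) + x*(-72*z^2 - 89*z + 41) - 45*z^2 + 60*z - 15
(2) = -6*s^2 - 48*s + 32*t^3 + t^2*(-20*s - 224) + t*(2*s^2 + 76*s + 384)
(3) = 28*m^3 + m^2*(-32*t - 88) + m*(4*t^2 + 16*t + 12)
(4) = 56*l^3 + l^2*(-224*x - 34) + l*(136*x - 6) + 24*x
(5) = -9*r^3 + r^2*(-80*y - 32) + r*(-172*y^2 - 334*y + 147) - 96*y^3 - 300*y^2 - 6*y + 90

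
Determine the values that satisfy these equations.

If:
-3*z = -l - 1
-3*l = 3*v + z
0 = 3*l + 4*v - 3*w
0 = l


Then:
l = 0
v = -1/9
w = -4/27
z = 1/3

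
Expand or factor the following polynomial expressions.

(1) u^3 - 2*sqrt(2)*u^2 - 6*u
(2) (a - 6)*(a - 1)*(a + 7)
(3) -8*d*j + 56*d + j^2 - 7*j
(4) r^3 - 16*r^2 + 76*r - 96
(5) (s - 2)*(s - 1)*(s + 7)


(1) = u*(u - 3*sqrt(2))*(u + sqrt(2))
(2) = a^3 - 43*a + 42
(3) = (-8*d + j)*(j - 7)
(4) = (r - 8)*(r - 6)*(r - 2)
(5) = s^3 + 4*s^2 - 19*s + 14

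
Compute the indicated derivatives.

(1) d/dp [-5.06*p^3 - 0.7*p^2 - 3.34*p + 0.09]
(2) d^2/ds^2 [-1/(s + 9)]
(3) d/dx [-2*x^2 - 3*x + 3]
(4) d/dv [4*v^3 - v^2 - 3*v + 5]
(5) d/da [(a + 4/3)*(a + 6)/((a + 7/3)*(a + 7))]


(1) = -15.18*p^2 - 1.4*p - 3.34
(2) = -2/(s + 9)^3
(3) = -4*x - 3
(4) = 12*v^2 - 2*v - 3
(5) = 2*(9*a^2 + 75*a + 203)/(9*a^4 + 168*a^3 + 1078*a^2 + 2744*a + 2401)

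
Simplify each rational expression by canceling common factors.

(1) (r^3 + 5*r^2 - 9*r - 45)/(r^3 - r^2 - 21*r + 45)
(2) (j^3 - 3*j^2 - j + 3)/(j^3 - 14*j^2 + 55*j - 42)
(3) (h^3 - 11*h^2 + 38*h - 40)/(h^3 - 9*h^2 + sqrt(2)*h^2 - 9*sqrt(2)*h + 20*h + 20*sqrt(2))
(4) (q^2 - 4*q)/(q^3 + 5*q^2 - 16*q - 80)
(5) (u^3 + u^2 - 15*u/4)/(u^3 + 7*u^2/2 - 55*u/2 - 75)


(1) = (r + 3)/(r - 3)
(2) = (j^2 - 2*j - 3)/(j^2 - 13*j + 42)
(3) = (h - 2)/(h + sqrt(2))
(4) = q/(q^2 + 9*q + 20)
(5) = (2*u^2 - 3*u)/(2*u^2 + 2*u - 60)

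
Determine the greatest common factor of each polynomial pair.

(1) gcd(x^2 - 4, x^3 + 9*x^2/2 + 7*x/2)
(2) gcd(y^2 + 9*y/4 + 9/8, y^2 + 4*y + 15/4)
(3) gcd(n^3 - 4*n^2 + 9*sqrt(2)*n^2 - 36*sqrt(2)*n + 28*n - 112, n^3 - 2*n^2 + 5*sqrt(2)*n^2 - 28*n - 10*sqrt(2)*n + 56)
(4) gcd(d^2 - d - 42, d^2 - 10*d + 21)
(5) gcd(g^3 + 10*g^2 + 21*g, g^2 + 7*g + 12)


(1) = gcd((x - 2)*(x + 2), x*(x + 1)*(x + 7/2)) = 1
(2) = gcd((y + 3/4)*(y + 3/2), (y + 3/2)*(y + 5/2)) = y + 3/2
(3) = gcd((n - 4)*(n + 2*sqrt(2))*(n + 7*sqrt(2)), (n - 2)*(n - 2*sqrt(2))*(n + 7*sqrt(2))) = n + 7*sqrt(2)
(4) = d - 7
(5) = g + 3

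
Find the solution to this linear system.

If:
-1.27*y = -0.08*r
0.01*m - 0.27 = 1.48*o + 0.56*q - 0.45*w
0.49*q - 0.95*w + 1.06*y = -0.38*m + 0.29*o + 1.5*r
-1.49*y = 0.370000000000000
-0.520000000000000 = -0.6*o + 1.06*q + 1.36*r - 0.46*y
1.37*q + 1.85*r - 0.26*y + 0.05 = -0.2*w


Then:
m = -6.10
o = -0.12
q = 4.39
r = -3.94
w = 5.81
y = -0.25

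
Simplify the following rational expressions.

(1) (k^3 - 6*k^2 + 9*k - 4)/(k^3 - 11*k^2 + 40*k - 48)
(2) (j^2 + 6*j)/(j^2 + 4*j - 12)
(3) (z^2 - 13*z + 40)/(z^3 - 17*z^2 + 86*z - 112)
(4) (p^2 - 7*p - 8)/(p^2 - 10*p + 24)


(1) = (k^2 - 2*k + 1)/(k^2 - 7*k + 12)
(2) = j/(j - 2)
(3) = (z - 5)/(z^2 - 9*z + 14)
(4) = (p^2 - 7*p - 8)/(p^2 - 10*p + 24)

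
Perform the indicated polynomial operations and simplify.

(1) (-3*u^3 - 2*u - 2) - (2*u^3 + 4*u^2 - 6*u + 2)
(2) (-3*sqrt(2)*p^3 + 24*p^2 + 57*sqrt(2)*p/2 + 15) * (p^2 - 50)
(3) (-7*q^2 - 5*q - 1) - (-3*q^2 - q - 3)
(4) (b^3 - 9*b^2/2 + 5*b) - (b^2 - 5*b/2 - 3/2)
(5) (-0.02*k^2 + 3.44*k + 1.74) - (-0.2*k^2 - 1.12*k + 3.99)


(1) = -5*u^3 - 4*u^2 + 4*u - 4
(2) = -3*sqrt(2)*p^5 + 24*p^4 + 357*sqrt(2)*p^3/2 - 1185*p^2 - 1425*sqrt(2)*p - 750
(3) = -4*q^2 - 4*q + 2
(4) = b^3 - 11*b^2/2 + 15*b/2 + 3/2
(5) = 0.18*k^2 + 4.56*k - 2.25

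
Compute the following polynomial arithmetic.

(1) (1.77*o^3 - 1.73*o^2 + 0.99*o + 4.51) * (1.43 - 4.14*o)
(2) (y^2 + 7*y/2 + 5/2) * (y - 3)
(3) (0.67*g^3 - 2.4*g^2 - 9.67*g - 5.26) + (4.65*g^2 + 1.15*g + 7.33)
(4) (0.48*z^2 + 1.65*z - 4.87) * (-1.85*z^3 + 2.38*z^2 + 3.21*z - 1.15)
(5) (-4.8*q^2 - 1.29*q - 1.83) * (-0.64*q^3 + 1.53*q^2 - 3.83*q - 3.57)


(1) = -7.3278*o^4 + 9.6933*o^3 - 6.5725*o^2 - 17.2557*o + 6.4493
(2) = y^3 + y^2/2 - 8*y - 15/2
(3) = 0.67*g^3 + 2.25*g^2 - 8.52*g + 2.07
(4) = -0.888*z^5 - 1.9101*z^4 + 14.4773*z^3 - 6.8461*z^2 - 17.5302*z + 5.6005
(5) = 3.072*q^5 - 6.5184*q^4 + 17.5815*q^3 + 19.2768*q^2 + 11.6142*q + 6.5331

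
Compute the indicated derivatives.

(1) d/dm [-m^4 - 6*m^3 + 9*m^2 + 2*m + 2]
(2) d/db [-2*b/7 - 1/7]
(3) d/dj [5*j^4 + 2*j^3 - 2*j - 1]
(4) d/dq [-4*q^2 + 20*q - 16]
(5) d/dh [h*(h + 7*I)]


(1) = -4*m^3 - 18*m^2 + 18*m + 2
(2) = -2/7
(3) = 20*j^3 + 6*j^2 - 2
(4) = 20 - 8*q
(5) = 2*h + 7*I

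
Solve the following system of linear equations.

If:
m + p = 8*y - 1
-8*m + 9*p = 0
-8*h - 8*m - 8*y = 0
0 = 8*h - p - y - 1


Then:
h = 90/793
m = -153/793
p = -136/793
y = 63/793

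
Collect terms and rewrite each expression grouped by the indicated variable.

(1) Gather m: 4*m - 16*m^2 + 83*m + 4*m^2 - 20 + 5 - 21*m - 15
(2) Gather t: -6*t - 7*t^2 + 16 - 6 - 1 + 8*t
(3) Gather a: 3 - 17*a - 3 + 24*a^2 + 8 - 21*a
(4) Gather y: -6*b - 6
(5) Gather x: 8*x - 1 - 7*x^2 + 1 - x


(1) = -12*m^2 + 66*m - 30
(2) = -7*t^2 + 2*t + 9
(3) = 24*a^2 - 38*a + 8
(4) = -6*b - 6
(5) = -7*x^2 + 7*x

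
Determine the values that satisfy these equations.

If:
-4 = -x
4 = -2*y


Then:
x = 4
y = -2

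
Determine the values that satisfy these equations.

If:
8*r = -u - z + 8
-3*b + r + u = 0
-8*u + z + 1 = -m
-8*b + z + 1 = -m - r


Then:
b = 8/19 - z/19
m = 187/133 - 173*z/133
r = 128/133 - 16*z/133
u = 40/133 - 5*z/133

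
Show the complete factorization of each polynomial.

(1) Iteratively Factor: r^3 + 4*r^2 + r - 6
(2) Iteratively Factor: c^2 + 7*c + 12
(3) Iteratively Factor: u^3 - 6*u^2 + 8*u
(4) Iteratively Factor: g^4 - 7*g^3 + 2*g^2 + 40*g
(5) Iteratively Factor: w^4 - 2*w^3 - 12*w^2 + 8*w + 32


(1) = (r - 1)*(r^2 + 5*r + 6) = (r - 1)*(r + 2)*(r + 3)
(2) = (c + 3)*(c + 4)
(3) = (u)*(u^2 - 6*u + 8) = u*(u - 4)*(u - 2)
(4) = (g)*(g^3 - 7*g^2 + 2*g + 40) = g*(g - 5)*(g^2 - 2*g - 8) = g*(g - 5)*(g + 2)*(g - 4)
(5) = (w + 2)*(w^3 - 4*w^2 - 4*w + 16) = (w - 2)*(w + 2)*(w^2 - 2*w - 8) = (w - 4)*(w - 2)*(w + 2)*(w + 2)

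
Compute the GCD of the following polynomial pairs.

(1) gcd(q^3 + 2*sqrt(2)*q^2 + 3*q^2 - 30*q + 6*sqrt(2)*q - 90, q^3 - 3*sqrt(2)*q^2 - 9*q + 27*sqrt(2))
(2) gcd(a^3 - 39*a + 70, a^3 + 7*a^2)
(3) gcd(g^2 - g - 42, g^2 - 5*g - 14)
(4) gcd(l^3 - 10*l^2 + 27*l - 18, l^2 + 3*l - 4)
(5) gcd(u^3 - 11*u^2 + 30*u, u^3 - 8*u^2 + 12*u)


(1) = gcd((q + 3)*(q - 3*sqrt(2))*(q + 5*sqrt(2)), (q - 3)*(q + 3)*(q - 3*sqrt(2))) = q^2 + q*(3 - 3*sqrt(2)) - 9*sqrt(2)
(2) = gcd((a - 5)*(a - 2)*(a + 7), a^2*(a + 7)) = a + 7
(3) = gcd((g - 7)*(g + 6), (g - 7)*(g + 2)) = g - 7
(4) = l - 1
(5) = gcd(u*(u - 6)*(u - 5), u*(u - 6)*(u - 2)) = u^2 - 6*u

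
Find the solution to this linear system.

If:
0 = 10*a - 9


Then:
a = 9/10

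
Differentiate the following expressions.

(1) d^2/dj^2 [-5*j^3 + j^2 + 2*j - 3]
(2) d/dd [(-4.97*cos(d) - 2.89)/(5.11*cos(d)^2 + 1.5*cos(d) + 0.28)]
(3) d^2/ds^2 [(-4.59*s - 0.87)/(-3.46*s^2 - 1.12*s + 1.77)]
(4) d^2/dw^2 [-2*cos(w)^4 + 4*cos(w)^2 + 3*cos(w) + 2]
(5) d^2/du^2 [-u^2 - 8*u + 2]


(1) = 2 - 30*j
(2) = (25.3967*sin(d)^2 - 29.5358*cos(d) - 28.3401)*sin(d)/(5.11*cos(d)^2 + 1.5*cos(d) + 0.28)^2
(3) = ((4.59*s + 0.87)*(6.92*s + 1.12)*(13.84*s + 2.24) - (95.2884*s + 16.302)*(3.46*s^2 + 1.12*s - 1.77))/(3.46*s^2 + 1.12*s - 1.77)^3
(4) = 32*sin(w)^4 - 24*sin(w)^2 - 3*cos(w)
(5) = -2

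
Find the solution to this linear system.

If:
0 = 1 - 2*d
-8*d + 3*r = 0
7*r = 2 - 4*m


Then:
d = 1/2
m = -11/6
r = 4/3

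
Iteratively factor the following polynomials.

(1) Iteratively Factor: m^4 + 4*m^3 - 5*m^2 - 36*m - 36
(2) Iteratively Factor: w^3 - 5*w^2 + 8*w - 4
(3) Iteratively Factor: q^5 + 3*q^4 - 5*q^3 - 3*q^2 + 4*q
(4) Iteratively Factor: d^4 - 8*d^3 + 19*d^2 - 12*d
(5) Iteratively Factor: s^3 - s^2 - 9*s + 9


(1) = (m + 2)*(m^3 + 2*m^2 - 9*m - 18) = (m - 3)*(m + 2)*(m^2 + 5*m + 6) = (m - 3)*(m + 2)*(m + 3)*(m + 2)
(2) = (w - 2)*(w^2 - 3*w + 2) = (w - 2)^2*(w - 1)
(3) = (q + 4)*(q^4 - q^3 - q^2 + q) = (q + 1)*(q + 4)*(q^3 - 2*q^2 + q) = q*(q + 1)*(q + 4)*(q^2 - 2*q + 1) = q*(q - 1)*(q + 1)*(q + 4)*(q - 1)
(4) = (d)*(d^3 - 8*d^2 + 19*d - 12) = d*(d - 1)*(d^2 - 7*d + 12) = d*(d - 3)*(d - 1)*(d - 4)
(5) = (s + 3)*(s^2 - 4*s + 3) = (s - 3)*(s + 3)*(s - 1)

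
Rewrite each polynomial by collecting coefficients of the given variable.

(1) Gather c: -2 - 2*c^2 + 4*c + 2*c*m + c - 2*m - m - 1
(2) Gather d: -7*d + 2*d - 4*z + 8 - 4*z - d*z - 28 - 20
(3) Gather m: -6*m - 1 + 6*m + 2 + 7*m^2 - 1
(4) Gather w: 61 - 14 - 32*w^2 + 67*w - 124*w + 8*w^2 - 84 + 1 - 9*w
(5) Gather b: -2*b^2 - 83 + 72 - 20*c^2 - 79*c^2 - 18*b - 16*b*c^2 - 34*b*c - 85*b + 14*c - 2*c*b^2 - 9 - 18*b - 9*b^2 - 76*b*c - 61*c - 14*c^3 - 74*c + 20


(1) = -2*c^2 + c*(2*m + 5) - 3*m - 3
(2) = d*(-z - 5) - 8*z - 40
(3) = 7*m^2
(4) = -24*w^2 - 66*w - 36
(5) = b^2*(-2*c - 11) + b*(-16*c^2 - 110*c - 121) - 14*c^3 - 99*c^2 - 121*c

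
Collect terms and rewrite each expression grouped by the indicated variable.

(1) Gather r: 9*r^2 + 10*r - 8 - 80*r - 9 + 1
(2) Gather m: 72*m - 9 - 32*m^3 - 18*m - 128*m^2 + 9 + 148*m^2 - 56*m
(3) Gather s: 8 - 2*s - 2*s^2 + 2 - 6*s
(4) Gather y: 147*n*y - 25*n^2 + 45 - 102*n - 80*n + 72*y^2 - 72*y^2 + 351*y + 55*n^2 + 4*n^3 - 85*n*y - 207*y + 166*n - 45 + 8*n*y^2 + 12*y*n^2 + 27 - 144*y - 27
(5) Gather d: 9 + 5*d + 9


(1) = 9*r^2 - 70*r - 16
(2) = -32*m^3 + 20*m^2 - 2*m
(3) = -2*s^2 - 8*s + 10
(4) = 4*n^3 + 30*n^2 + 8*n*y^2 - 16*n + y*(12*n^2 + 62*n)
(5) = 5*d + 18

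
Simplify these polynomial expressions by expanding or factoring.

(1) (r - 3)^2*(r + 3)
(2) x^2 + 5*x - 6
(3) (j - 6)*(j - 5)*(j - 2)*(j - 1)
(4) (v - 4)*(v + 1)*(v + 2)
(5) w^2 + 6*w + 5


(1) = r^3 - 3*r^2 - 9*r + 27
(2) = (x - 1)*(x + 6)
(3) = j^4 - 14*j^3 + 65*j^2 - 112*j + 60
(4) = v^3 - v^2 - 10*v - 8
(5) = (w + 1)*(w + 5)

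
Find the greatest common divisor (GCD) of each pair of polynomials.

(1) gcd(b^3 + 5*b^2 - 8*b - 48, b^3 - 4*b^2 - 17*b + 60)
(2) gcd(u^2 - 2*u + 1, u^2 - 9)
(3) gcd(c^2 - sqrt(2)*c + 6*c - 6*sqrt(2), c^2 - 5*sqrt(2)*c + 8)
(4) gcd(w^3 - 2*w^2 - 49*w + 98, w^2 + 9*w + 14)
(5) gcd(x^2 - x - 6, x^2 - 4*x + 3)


(1) = b^2 + b - 12
(2) = gcd((u - 1)^2, (u - 3)*(u + 3)) = 1
(3) = c - sqrt(2)
(4) = gcd((w - 7)*(w - 2)*(w + 7), (w + 2)*(w + 7)) = w + 7
(5) = x - 3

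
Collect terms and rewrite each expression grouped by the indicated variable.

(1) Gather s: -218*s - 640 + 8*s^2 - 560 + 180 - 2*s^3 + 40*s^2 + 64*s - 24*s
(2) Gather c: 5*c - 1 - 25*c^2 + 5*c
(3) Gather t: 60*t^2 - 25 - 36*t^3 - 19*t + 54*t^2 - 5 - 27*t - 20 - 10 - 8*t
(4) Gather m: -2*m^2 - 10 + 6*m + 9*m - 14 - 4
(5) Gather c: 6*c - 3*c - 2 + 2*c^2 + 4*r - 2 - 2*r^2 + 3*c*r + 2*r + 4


(1) = -2*s^3 + 48*s^2 - 178*s - 1020
(2) = -25*c^2 + 10*c - 1
(3) = -36*t^3 + 114*t^2 - 54*t - 60
(4) = -2*m^2 + 15*m - 28
(5) = 2*c^2 + c*(3*r + 3) - 2*r^2 + 6*r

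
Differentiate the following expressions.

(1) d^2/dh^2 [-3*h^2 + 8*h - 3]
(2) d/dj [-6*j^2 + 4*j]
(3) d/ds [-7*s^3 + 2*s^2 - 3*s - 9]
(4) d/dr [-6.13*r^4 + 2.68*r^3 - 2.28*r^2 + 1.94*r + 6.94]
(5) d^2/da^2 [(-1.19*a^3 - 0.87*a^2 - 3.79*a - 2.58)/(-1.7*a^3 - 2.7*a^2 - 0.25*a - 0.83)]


(1) = -6
(2) = 4 - 12*j
(3) = -21*s^2 + 4*s - 3
(4) = -24.52*r^3 + 8.04*r^2 - 4.56*r + 1.94
(5) = (-5.8956*a^6 + 62.6841*a^5 + 171.48342*a^4 + 217.96659*a^3 + 45.03945*a^2 - 57.434874*a - 11.615224)/(4.913*a^9 + 23.409*a^8 + 39.3465*a^7 + 33.7641*a^6 + 28.64445*a^5 + 20.77485*a^4 + 6.890515*a^3 + 5.735715*a^2 + 0.516675*a + 0.571787)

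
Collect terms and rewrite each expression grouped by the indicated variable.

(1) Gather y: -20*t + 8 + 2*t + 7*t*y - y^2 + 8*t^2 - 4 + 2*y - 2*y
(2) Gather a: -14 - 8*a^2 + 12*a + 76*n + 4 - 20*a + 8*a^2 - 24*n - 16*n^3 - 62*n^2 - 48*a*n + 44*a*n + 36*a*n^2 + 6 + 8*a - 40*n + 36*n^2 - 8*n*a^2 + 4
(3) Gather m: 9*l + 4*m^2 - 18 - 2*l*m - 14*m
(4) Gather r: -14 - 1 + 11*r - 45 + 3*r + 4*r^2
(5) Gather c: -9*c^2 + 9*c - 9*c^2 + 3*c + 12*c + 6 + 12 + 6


(1) = 8*t^2 + 7*t*y - 18*t - y^2 + 4
(2) = -8*a^2*n + a*(36*n^2 - 4*n) - 16*n^3 - 26*n^2 + 12*n
(3) = 9*l + 4*m^2 + m*(-2*l - 14) - 18
(4) = 4*r^2 + 14*r - 60
(5) = -18*c^2 + 24*c + 24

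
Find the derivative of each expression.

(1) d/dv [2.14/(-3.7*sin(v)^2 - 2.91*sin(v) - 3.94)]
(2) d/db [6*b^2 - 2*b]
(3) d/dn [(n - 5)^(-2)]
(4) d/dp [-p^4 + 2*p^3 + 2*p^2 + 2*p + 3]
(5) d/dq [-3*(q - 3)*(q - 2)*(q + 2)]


(1) = (15.836*sin(v) + 6.2274)*cos(v)/(3.7*sin(v)^2 + 2.91*sin(v) + 3.94)^2
(2) = 12*b - 2
(3) = -2/(n - 5)^3
(4) = -4*p^3 + 6*p^2 + 4*p + 2
(5) = -9*q^2 + 18*q + 12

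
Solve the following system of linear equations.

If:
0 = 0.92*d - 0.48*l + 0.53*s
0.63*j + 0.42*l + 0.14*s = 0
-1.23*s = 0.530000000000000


Then:
d = 0.521739130434783*l + 0.248232591021562
j = 0.0957542908762421 - 0.666666666666667*l
s = -0.43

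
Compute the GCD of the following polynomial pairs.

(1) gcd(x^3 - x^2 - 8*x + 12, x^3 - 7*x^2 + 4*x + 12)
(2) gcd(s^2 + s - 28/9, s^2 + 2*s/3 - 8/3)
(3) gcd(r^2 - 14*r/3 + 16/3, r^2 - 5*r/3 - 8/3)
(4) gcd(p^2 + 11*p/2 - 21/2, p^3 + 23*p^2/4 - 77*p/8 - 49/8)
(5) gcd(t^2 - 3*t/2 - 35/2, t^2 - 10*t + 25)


(1) = gcd((x - 2)^2*(x + 3), (x - 6)*(x - 2)*(x + 1)) = x - 2
(2) = s - 4/3
(3) = r - 8/3
(4) = p + 7
(5) = t - 5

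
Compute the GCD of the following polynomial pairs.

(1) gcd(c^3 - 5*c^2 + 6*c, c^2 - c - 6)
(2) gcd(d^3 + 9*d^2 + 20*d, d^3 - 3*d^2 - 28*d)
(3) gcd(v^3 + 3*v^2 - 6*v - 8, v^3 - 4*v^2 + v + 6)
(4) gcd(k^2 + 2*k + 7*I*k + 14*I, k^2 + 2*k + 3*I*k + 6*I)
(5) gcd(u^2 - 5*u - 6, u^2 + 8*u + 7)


(1) = c - 3
(2) = gcd(d*(d + 4)*(d + 5), d*(d - 7)*(d + 4)) = d^2 + 4*d
(3) = v^2 - v - 2
(4) = k + 2
(5) = gcd((u - 6)*(u + 1), (u + 1)*(u + 7)) = u + 1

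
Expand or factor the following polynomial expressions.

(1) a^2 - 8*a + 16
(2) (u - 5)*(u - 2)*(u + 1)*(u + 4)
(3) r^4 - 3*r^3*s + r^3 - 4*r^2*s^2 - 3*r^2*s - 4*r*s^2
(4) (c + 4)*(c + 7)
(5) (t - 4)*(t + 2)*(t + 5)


(1) = (a - 4)^2
(2) = u^4 - 2*u^3 - 21*u^2 + 22*u + 40
(3) = r*(r + 1)*(r - 4*s)*(r + s)
(4) = c^2 + 11*c + 28
(5) = t^3 + 3*t^2 - 18*t - 40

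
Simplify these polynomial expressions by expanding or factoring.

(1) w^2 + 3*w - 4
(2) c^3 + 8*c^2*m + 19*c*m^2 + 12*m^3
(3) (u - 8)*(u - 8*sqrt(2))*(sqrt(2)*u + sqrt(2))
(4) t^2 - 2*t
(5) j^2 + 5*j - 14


(1) = (w - 1)*(w + 4)
(2) = (c + m)*(c + 3*m)*(c + 4*m)
(3) = sqrt(2)*u^3 - 16*u^2 - 7*sqrt(2)*u^2 - 8*sqrt(2)*u + 112*u + 128
(4) = t*(t - 2)
(5) = (j - 2)*(j + 7)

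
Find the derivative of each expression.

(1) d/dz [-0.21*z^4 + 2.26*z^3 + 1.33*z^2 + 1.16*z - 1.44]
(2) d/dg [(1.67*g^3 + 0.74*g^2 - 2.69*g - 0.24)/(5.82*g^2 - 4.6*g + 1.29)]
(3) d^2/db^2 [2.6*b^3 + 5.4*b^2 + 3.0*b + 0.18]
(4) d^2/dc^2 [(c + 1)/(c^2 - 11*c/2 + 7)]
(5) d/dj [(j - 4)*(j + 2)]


(1) = -0.84*z^3 + 6.78*z^2 + 2.66*z + 1.16
(2) = (9.7194*g^4 - 15.364*g^3 + 18.7147*g^2 + 4.7028*g - 4.5741)/(33.8724*g^4 - 53.544*g^3 + 36.1756*g^2 - 11.868*g + 1.6641)
(3) = 15.6*b + 10.8
(4) = 4*(3*(3 - 2*c)*(2*c^2 - 11*c + 14) + (c + 1)*(4*c - 11)^2)/(2*c^2 - 11*c + 14)^3
(5) = 2*j - 2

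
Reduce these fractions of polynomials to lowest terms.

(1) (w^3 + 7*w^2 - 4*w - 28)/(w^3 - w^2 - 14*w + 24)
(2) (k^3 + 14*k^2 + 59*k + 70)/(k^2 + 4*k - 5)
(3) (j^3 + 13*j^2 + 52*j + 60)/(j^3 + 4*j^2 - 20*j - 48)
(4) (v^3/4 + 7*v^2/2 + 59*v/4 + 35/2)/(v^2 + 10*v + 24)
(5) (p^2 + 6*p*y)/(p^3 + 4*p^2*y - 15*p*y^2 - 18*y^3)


(1) = (w^2 + 9*w + 14)/(w^2 + w - 12)
(2) = (k^2 + 9*k + 14)/(k - 1)
(3) = (j + 5)/(j - 4)
(4) = (v^3 + 14*v^2 + 59*v + 70)/(4*v^2 + 40*v + 96)
(5) = -p/(-p^2 + 2*p*y + 3*y^2)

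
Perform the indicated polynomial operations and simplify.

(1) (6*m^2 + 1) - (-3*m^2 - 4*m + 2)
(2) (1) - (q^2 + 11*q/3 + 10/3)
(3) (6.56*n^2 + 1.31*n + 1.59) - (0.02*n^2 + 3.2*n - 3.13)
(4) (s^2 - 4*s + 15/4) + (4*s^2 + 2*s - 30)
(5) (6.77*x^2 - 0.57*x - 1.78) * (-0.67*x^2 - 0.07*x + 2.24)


(1) = 9*m^2 + 4*m - 1
(2) = -q^2 - 11*q/3 - 7/3
(3) = 6.54*n^2 - 1.89*n + 4.72
(4) = 5*s^2 - 2*s - 105/4
(5) = -4.5359*x^4 - 0.092*x^3 + 16.3973*x^2 - 1.1522*x - 3.9872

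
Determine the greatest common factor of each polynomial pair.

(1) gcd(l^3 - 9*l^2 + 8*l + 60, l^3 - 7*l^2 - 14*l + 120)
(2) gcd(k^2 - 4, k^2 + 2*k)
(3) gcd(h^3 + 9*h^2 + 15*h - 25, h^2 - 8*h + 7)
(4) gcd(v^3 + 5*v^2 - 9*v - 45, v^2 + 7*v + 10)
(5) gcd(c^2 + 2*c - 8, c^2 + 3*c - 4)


(1) = gcd((l - 6)*(l - 5)*(l + 2), (l - 6)*(l - 5)*(l + 4)) = l^2 - 11*l + 30
(2) = k + 2
(3) = gcd((h - 1)*(h + 5)^2, (h - 7)*(h - 1)) = h - 1
(4) = gcd((v - 3)*(v + 3)*(v + 5), (v + 2)*(v + 5)) = v + 5
(5) = gcd((c - 2)*(c + 4), (c - 1)*(c + 4)) = c + 4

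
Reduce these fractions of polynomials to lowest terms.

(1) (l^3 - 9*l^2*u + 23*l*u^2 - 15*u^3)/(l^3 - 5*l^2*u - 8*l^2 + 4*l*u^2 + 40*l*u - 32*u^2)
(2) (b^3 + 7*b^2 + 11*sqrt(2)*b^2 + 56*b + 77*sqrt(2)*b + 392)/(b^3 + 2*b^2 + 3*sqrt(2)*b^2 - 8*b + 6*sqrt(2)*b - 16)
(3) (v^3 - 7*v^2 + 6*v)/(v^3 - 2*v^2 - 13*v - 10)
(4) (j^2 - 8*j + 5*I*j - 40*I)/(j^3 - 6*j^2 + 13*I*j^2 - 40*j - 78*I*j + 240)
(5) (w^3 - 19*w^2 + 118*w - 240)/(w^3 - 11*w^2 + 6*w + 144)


(1) = (-l^2 + 8*l*u - 15*u^2)/(-l^2 + 4*l*u + 8*l - 32*u)
(2) = (b^2 + b*(7 + 7*sqrt(2)) + 49*sqrt(2))/(b^2 + b*(2 - sqrt(2)) - 2*sqrt(2))
(3) = (v^3 - 7*v^2 + 6*v)/(v^3 - 2*v^2 - 13*v - 10)
(4) = (j - 8)/(j^2 + j*(-6 + 8*I) - 48*I)
(5) = (w - 5)/(w + 3)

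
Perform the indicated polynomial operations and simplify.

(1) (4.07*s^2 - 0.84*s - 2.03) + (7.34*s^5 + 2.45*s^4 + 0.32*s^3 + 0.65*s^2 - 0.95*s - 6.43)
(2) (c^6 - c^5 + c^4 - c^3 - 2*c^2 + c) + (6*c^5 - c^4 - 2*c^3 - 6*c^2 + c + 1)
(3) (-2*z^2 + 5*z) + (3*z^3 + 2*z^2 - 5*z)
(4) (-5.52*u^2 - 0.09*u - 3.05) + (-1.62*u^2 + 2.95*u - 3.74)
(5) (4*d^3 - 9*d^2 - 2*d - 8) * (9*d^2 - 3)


(1) = 7.34*s^5 + 2.45*s^4 + 0.32*s^3 + 4.72*s^2 - 1.79*s - 8.46
(2) = c^6 + 5*c^5 - 3*c^3 - 8*c^2 + 2*c + 1
(3) = 3*z^3
(4) = -7.14*u^2 + 2.86*u - 6.79
(5) = 36*d^5 - 81*d^4 - 30*d^3 - 45*d^2 + 6*d + 24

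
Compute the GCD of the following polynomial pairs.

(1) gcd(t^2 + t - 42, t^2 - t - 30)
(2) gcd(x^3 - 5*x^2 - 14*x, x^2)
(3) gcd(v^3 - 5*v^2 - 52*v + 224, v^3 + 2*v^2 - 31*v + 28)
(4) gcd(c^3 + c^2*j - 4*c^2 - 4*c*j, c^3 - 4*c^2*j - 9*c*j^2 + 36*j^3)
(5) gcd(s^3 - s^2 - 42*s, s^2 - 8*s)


(1) = gcd((t - 6)*(t + 7), (t - 6)*(t + 5)) = t - 6
(2) = gcd(x*(x - 7)*(x + 2), x^2) = x
(3) = v^2 + 3*v - 28
(4) = 1
(5) = gcd(s*(s - 7)*(s + 6), s*(s - 8)) = s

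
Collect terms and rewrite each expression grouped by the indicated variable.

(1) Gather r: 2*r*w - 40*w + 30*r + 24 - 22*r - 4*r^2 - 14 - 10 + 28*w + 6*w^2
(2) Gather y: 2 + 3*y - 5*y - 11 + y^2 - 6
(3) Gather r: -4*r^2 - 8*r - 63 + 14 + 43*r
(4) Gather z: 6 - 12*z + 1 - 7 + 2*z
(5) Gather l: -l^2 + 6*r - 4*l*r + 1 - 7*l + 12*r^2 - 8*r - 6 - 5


(1) = -4*r^2 + r*(2*w + 8) + 6*w^2 - 12*w
(2) = y^2 - 2*y - 15
(3) = -4*r^2 + 35*r - 49
(4) = -10*z
(5) = -l^2 + l*(-4*r - 7) + 12*r^2 - 2*r - 10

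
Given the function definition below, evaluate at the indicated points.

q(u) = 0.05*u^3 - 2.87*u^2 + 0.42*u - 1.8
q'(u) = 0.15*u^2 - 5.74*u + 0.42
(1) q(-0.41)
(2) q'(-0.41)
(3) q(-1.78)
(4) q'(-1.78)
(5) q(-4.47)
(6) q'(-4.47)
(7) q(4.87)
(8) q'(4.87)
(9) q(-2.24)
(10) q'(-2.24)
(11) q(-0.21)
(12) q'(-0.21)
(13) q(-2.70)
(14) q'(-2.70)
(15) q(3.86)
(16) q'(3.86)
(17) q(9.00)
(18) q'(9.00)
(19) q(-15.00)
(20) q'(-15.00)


(1) = -2.46
(2) = 2.80
(3) = -11.92
(4) = 11.11
(5) = -65.49
(6) = 29.07
(7) = -62.05
(8) = -23.98
(9) = -17.70
(10) = 14.03
(11) = -2.02
(12) = 1.63
(13) = -24.84
(14) = 17.01
(15) = -40.07
(16) = -19.50
(17) = -194.04
(18) = -39.09
(19) = -822.60
(20) = 120.27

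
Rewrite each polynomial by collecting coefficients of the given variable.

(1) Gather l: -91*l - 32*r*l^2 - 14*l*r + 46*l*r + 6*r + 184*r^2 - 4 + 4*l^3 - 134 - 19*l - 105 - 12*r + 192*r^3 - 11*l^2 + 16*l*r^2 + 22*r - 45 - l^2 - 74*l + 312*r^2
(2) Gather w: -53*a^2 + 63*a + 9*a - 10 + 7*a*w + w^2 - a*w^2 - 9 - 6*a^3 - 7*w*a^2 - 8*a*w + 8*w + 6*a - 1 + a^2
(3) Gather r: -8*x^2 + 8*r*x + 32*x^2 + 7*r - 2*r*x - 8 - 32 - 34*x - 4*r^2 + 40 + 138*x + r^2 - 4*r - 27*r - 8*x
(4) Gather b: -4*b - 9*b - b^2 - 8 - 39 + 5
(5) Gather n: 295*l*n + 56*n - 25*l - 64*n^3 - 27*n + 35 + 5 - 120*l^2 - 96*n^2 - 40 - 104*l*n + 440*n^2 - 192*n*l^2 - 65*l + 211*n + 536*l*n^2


(1) = 4*l^3 + l^2*(-32*r - 12) + l*(16*r^2 + 32*r - 184) + 192*r^3 + 496*r^2 + 16*r - 288
(2) = -6*a^3 - 52*a^2 + 78*a + w^2*(1 - a) + w*(-7*a^2 - a + 8) - 20
(3) = -3*r^2 + r*(6*x - 24) + 24*x^2 + 96*x
(4) = -b^2 - 13*b - 42
(5) = -120*l^2 - 90*l - 64*n^3 + n^2*(536*l + 344) + n*(-192*l^2 + 191*l + 240)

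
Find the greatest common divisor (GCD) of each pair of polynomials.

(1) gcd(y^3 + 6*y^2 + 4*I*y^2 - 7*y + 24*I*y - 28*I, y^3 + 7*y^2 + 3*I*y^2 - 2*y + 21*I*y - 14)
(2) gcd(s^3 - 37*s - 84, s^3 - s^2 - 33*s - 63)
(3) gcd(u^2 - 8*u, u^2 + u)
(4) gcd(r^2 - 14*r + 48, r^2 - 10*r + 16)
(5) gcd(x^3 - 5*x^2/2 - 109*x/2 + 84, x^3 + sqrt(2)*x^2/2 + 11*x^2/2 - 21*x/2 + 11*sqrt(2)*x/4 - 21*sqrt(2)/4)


(1) = gcd((y - 1)*(y + 7)*(y + 4*I), (y + 7)*(y + I)*(y + 2*I)) = y + 7
(2) = s^2 - 4*s - 21
(3) = gcd(u*(u - 8), u*(u + 1)) = u
(4) = gcd((r - 8)*(r - 6), (r - 8)*(r - 2)) = r - 8
(5) = gcd((x - 8)*(x - 3/2)*(x + 7), (x - 3/2)*(x + 7)*(x + sqrt(2)/2)) = x^2 + 11*x/2 - 21/2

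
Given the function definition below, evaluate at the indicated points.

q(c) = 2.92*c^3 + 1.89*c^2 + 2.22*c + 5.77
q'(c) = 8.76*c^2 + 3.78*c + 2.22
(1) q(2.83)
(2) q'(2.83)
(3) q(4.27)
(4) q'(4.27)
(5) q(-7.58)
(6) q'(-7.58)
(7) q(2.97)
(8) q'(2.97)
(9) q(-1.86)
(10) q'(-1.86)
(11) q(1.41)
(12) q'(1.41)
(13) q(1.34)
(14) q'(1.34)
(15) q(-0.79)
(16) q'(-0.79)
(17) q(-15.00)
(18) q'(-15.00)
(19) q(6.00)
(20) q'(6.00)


(1) = 93.37
(2) = 83.08
(3) = 277.04
(4) = 178.08
(5) = -1174.18
(6) = 476.89
(7) = 105.53
(8) = 90.72
(9) = -10.61
(10) = 25.50
(11) = 20.84
(12) = 24.97
(13) = 19.16
(14) = 23.01
(15) = 3.76
(16) = 4.70
(17) = -9457.28
(18) = 1916.52
(19) = 717.85
(20) = 340.26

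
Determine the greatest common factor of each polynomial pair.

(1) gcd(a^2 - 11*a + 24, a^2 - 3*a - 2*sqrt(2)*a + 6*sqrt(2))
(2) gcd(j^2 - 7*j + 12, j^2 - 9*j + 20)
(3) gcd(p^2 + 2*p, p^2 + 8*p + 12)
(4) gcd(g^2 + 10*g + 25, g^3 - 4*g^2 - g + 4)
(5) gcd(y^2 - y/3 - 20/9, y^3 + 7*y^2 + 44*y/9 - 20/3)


(1) = gcd((a - 8)*(a - 3), (a - 3)*(a - 2*sqrt(2))) = a - 3
(2) = j - 4
(3) = p + 2
(4) = 1
(5) = 1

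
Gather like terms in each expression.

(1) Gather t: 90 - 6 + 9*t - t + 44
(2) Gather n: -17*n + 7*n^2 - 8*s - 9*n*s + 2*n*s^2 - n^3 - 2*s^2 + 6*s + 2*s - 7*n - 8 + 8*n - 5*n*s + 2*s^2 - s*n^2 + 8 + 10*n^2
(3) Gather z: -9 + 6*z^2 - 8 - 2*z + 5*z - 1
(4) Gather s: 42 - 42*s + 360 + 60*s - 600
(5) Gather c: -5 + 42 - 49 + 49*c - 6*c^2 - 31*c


(1) = 8*t + 128
(2) = -n^3 + n^2*(17 - s) + n*(2*s^2 - 14*s - 16)
(3) = 6*z^2 + 3*z - 18
(4) = 18*s - 198
(5) = -6*c^2 + 18*c - 12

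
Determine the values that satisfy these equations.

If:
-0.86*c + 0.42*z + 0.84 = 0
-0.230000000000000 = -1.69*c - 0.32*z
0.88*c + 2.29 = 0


Then:
No Solution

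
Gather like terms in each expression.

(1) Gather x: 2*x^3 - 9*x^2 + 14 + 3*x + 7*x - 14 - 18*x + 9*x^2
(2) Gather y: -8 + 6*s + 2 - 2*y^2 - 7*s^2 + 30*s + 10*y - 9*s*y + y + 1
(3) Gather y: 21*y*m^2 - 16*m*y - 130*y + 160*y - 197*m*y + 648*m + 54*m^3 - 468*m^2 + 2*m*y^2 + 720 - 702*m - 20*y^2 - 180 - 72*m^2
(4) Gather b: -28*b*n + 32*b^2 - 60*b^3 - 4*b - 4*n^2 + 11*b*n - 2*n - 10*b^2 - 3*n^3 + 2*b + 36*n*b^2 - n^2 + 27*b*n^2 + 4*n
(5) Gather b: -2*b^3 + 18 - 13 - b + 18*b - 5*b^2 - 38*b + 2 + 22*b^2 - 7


(1) = 2*x^3 - 8*x
(2) = -7*s^2 + 36*s - 2*y^2 + y*(11 - 9*s) - 5
(3) = 54*m^3 - 540*m^2 - 54*m + y^2*(2*m - 20) + y*(21*m^2 - 213*m + 30) + 540
(4) = -60*b^3 + b^2*(36*n + 22) + b*(27*n^2 - 17*n - 2) - 3*n^3 - 5*n^2 + 2*n
(5) = -2*b^3 + 17*b^2 - 21*b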